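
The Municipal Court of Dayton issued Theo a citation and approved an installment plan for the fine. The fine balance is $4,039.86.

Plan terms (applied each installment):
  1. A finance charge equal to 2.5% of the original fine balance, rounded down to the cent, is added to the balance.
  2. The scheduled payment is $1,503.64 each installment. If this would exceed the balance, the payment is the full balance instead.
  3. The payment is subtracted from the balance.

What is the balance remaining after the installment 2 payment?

$1,234.56

Installment 1: opening $4,039.86; interest $100.99 → $4,140.85; payment $1,503.64; balance $2,637.21
Installment 2: opening $2,637.21; interest $100.99 → $2,738.20; payment $1,503.64; balance $1,234.56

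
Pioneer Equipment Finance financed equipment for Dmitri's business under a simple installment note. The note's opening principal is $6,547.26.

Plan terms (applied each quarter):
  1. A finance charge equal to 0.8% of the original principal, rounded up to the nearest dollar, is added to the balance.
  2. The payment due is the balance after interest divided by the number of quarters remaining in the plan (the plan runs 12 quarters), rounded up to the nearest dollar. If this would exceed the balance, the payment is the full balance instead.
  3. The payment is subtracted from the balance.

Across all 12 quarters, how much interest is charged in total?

Quarter 1: opening $6,547.26; interest $53.00 → $6,600.26; payment $551.00; balance $6,049.26
Quarter 2: opening $6,049.26; interest $53.00 → $6,102.26; payment $555.00; balance $5,547.26
Quarter 3: opening $5,547.26; interest $53.00 → $5,600.26; payment $561.00; balance $5,039.26
Quarter 4: opening $5,039.26; interest $53.00 → $5,092.26; payment $566.00; balance $4,526.26
Quarter 5: opening $4,526.26; interest $53.00 → $4,579.26; payment $573.00; balance $4,006.26
Quarter 6: opening $4,006.26; interest $53.00 → $4,059.26; payment $580.00; balance $3,479.26
Quarter 7: opening $3,479.26; interest $53.00 → $3,532.26; payment $589.00; balance $2,943.26
Quarter 8: opening $2,943.26; interest $53.00 → $2,996.26; payment $600.00; balance $2,396.26
Quarter 9: opening $2,396.26; interest $53.00 → $2,449.26; payment $613.00; balance $1,836.26
Quarter 10: opening $1,836.26; interest $53.00 → $1,889.26; payment $630.00; balance $1,259.26
Quarter 11: opening $1,259.26; interest $53.00 → $1,312.26; payment $657.00; balance $655.26
Quarter 12: opening $655.26; interest $53.00 → $708.26; payment $708.26; balance $0.00
Total interest: $53.00 + $53.00 + $53.00 + $53.00 + $53.00 + $53.00 + $53.00 + $53.00 + $53.00 + $53.00 + $53.00 + $53.00 = $636.00

$636.00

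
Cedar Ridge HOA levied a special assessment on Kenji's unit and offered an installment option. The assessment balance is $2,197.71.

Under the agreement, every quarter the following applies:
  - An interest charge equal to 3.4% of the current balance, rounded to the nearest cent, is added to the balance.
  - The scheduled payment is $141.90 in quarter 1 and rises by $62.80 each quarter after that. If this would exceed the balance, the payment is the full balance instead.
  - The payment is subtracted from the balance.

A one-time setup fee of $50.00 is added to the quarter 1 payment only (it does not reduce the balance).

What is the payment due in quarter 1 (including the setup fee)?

$191.90

Quarter 1: $2,197.71 +$74.72 interest = $2,272.43; pay $141.90 (+ $50.00 fee) → $2,130.53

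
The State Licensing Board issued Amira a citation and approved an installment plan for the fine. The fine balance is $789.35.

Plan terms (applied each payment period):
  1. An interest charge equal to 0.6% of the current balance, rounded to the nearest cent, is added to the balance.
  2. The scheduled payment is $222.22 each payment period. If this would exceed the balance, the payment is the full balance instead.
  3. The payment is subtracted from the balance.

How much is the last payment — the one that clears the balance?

Payment period 1: $789.35 +$4.74 interest = $794.09; pay $222.22 → $571.87
Payment period 2: $571.87 +$3.43 interest = $575.30; pay $222.22 → $353.08
Payment period 3: $353.08 +$2.12 interest = $355.20; pay $222.22 → $132.98
Payment period 4: $132.98 +$0.80 interest = $133.78; pay $133.78 → $0.00

$133.78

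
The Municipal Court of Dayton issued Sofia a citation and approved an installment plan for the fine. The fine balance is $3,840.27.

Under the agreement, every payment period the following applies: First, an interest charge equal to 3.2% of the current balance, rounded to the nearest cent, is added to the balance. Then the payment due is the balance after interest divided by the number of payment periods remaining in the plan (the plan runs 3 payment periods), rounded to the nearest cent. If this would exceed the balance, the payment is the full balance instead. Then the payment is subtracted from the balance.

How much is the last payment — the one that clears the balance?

$1,406.96

# | Opening | Interest | Payment | End bal
1 | $3,840.27 | $122.89 | $1,321.05 | $2,642.11
2 | $2,642.11 | $84.55 | $1,363.33 | $1,363.33
3 | $1,363.33 | $43.63 | $1,406.96 | $0.00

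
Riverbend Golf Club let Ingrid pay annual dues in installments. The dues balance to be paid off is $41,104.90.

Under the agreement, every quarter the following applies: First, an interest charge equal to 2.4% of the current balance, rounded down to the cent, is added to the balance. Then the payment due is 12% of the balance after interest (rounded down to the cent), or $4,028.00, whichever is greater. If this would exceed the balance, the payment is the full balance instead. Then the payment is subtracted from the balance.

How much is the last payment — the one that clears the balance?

$1,327.79

Quarter 1: opening $41,104.90; interest $986.51 → $42,091.41; payment $5,050.96; balance $37,040.45
Quarter 2: opening $37,040.45; interest $888.97 → $37,929.42; payment $4,551.53; balance $33,377.89
Quarter 3: opening $33,377.89; interest $801.06 → $34,178.95; payment $4,101.47; balance $30,077.48
Quarter 4: opening $30,077.48; interest $721.85 → $30,799.33; payment $4,028.00; balance $26,771.33
Quarter 5: opening $26,771.33; interest $642.51 → $27,413.84; payment $4,028.00; balance $23,385.84
Quarter 6: opening $23,385.84; interest $561.26 → $23,947.10; payment $4,028.00; balance $19,919.10
Quarter 7: opening $19,919.10; interest $478.05 → $20,397.15; payment $4,028.00; balance $16,369.15
Quarter 8: opening $16,369.15; interest $392.85 → $16,762.00; payment $4,028.00; balance $12,734.00
Quarter 9: opening $12,734.00; interest $305.61 → $13,039.61; payment $4,028.00; balance $9,011.61
Quarter 10: opening $9,011.61; interest $216.27 → $9,227.88; payment $4,028.00; balance $5,199.88
Quarter 11: opening $5,199.88; interest $124.79 → $5,324.67; payment $4,028.00; balance $1,296.67
Quarter 12: opening $1,296.67; interest $31.12 → $1,327.79; payment $1,327.79; balance $0.00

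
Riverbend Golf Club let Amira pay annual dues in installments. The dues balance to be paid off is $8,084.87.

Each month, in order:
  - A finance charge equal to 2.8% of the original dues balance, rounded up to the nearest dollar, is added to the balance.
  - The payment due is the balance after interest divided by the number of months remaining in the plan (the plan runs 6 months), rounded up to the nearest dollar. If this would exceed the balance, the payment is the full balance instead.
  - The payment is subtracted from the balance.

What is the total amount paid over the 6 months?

# | Opening | Interest | Payment | End bal
1 | $8,084.87 | $227.00 | $1,386.00 | $6,925.87
2 | $6,925.87 | $227.00 | $1,431.00 | $5,721.87
3 | $5,721.87 | $227.00 | $1,488.00 | $4,460.87
4 | $4,460.87 | $227.00 | $1,563.00 | $3,124.87
5 | $3,124.87 | $227.00 | $1,676.00 | $1,675.87
6 | $1,675.87 | $227.00 | $1,902.87 | $0.00
Total paid: $9,446.87

$9,446.87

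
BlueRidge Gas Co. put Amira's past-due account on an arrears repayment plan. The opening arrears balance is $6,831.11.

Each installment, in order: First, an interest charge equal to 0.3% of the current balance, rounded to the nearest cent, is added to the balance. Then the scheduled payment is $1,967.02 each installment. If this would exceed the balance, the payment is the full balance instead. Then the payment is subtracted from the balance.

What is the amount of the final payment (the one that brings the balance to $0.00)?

Installment 1: opening $6,831.11; interest $20.49 → $6,851.60; payment $1,967.02; balance $4,884.58
Installment 2: opening $4,884.58; interest $14.65 → $4,899.23; payment $1,967.02; balance $2,932.21
Installment 3: opening $2,932.21; interest $8.80 → $2,941.01; payment $1,967.02; balance $973.99
Installment 4: opening $973.99; interest $2.92 → $976.91; payment $976.91; balance $0.00

$976.91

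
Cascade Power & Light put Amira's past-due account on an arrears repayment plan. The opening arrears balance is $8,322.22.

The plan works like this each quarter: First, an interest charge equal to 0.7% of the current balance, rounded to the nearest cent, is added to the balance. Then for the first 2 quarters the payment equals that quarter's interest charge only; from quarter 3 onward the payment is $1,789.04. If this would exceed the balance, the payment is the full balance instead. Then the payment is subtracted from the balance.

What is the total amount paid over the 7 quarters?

Quarter 1: $8,322.22 +$58.26 interest = $8,380.48; pay $58.26 → $8,322.22
Quarter 2: $8,322.22 +$58.26 interest = $8,380.48; pay $58.26 → $8,322.22
Quarter 3: $8,322.22 +$58.26 interest = $8,380.48; pay $1,789.04 → $6,591.44
Quarter 4: $6,591.44 +$46.14 interest = $6,637.58; pay $1,789.04 → $4,848.54
Quarter 5: $4,848.54 +$33.94 interest = $4,882.48; pay $1,789.04 → $3,093.44
Quarter 6: $3,093.44 +$21.65 interest = $3,115.09; pay $1,789.04 → $1,326.05
Quarter 7: $1,326.05 +$9.28 interest = $1,335.33; pay $1,335.33 → $0.00
Total paid: $8,608.01

$8,608.01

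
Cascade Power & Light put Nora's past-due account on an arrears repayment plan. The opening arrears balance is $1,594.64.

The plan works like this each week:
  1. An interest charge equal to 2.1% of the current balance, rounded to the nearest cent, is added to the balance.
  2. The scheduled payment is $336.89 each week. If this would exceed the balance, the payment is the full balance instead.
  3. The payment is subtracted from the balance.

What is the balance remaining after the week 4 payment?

$342.27

# | Opening | Interest | Payment | End bal
1 | $1,594.64 | $33.49 | $336.89 | $1,291.24
2 | $1,291.24 | $27.12 | $336.89 | $981.47
3 | $981.47 | $20.61 | $336.89 | $665.19
4 | $665.19 | $13.97 | $336.89 | $342.27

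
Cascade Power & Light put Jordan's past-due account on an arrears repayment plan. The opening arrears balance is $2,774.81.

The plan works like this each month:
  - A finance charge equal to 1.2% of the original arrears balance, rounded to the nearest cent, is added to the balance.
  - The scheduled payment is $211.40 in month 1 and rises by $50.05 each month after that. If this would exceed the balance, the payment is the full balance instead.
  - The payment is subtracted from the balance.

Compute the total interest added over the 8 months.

$266.40

Month 1: opening $2,774.81; interest $33.30 → $2,808.11; payment $211.40; balance $2,596.71
Month 2: opening $2,596.71; interest $33.30 → $2,630.01; payment $261.45; balance $2,368.56
Month 3: opening $2,368.56; interest $33.30 → $2,401.86; payment $311.50; balance $2,090.36
Month 4: opening $2,090.36; interest $33.30 → $2,123.66; payment $361.55; balance $1,762.11
Month 5: opening $1,762.11; interest $33.30 → $1,795.41; payment $411.60; balance $1,383.81
Month 6: opening $1,383.81; interest $33.30 → $1,417.11; payment $461.65; balance $955.46
Month 7: opening $955.46; interest $33.30 → $988.76; payment $511.70; balance $477.06
Month 8: opening $477.06; interest $33.30 → $510.36; payment $510.36; balance $0.00
Total interest: $33.30 + $33.30 + $33.30 + $33.30 + $33.30 + $33.30 + $33.30 + $33.30 = $266.40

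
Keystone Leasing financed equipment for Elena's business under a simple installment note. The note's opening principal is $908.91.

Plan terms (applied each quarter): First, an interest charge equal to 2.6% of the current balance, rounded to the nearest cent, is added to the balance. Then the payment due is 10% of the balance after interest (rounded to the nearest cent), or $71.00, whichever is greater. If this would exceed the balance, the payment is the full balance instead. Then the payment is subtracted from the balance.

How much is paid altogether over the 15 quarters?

$1,098.82

# | Opening | Interest | Payment | End bal
1 | $908.91 | $23.63 | $93.25 | $839.29
2 | $839.29 | $21.82 | $86.11 | $775.00
3 | $775.00 | $20.15 | $79.52 | $715.63
4 | $715.63 | $18.61 | $73.42 | $660.82
5 | $660.82 | $17.18 | $71.00 | $607.00
6 | $607.00 | $15.78 | $71.00 | $551.78
7 | $551.78 | $14.35 | $71.00 | $495.13
8 | $495.13 | $12.87 | $71.00 | $437.00
9 | $437.00 | $11.36 | $71.00 | $377.36
10 | $377.36 | $9.81 | $71.00 | $316.17
11 | $316.17 | $8.22 | $71.00 | $253.39
12 | $253.39 | $6.59 | $71.00 | $188.98
13 | $188.98 | $4.91 | $71.00 | $122.89
14 | $122.89 | $3.20 | $71.00 | $55.09
15 | $55.09 | $1.43 | $56.52 | $0.00
Total paid: $1,098.82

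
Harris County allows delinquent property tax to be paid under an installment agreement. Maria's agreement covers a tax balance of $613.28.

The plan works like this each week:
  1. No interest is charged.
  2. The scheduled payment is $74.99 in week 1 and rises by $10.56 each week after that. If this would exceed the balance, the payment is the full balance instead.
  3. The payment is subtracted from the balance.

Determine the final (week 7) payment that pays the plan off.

Week 1: opening $613.28; payment $74.99; balance $538.29
Week 2: opening $538.29; payment $85.55; balance $452.74
Week 3: opening $452.74; payment $96.11; balance $356.63
Week 4: opening $356.63; payment $106.67; balance $249.96
Week 5: opening $249.96; payment $117.23; balance $132.73
Week 6: opening $132.73; payment $127.79; balance $4.94
Week 7: opening $4.94; payment $4.94; balance $0.00

$4.94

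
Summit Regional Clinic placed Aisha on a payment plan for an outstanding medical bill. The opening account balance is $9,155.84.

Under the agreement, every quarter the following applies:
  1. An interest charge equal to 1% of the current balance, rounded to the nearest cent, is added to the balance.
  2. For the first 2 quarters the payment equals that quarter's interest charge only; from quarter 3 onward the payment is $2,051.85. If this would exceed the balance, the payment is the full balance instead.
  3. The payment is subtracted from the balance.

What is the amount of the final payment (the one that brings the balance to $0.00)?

# | Opening | Interest | Payment | End bal
1 | $9,155.84 | $91.56 | $91.56 | $9,155.84
2 | $9,155.84 | $91.56 | $91.56 | $9,155.84
3 | $9,155.84 | $91.56 | $2,051.85 | $7,195.55
4 | $7,195.55 | $71.96 | $2,051.85 | $5,215.66
5 | $5,215.66 | $52.16 | $2,051.85 | $3,215.97
6 | $3,215.97 | $32.16 | $2,051.85 | $1,196.28
7 | $1,196.28 | $11.96 | $1,208.24 | $0.00

$1,208.24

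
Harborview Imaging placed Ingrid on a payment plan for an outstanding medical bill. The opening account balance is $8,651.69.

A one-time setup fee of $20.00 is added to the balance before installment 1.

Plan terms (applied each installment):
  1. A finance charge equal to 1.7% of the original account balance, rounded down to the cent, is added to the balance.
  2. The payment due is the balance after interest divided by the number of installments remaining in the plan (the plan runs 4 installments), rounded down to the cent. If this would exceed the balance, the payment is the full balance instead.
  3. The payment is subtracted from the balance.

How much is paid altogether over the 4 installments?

$9,259.97

# | Opening | Interest | Payment | End bal
1 | $8,671.69 | $147.07 | $2,204.69 | $6,614.07
2 | $6,614.07 | $147.07 | $2,253.71 | $4,507.43
3 | $4,507.43 | $147.07 | $2,327.25 | $2,327.25
4 | $2,327.25 | $147.07 | $2,474.32 | $0.00
Total paid: $9,259.97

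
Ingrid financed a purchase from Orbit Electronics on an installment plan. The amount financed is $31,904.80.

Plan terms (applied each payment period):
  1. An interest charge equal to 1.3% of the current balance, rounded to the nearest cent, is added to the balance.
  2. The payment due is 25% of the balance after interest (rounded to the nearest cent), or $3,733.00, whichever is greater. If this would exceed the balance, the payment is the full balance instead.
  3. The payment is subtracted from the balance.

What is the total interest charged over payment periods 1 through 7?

Payment period 1: $31,904.80 +$414.76 interest = $32,319.56; pay $8,079.89 → $24,239.67
Payment period 2: $24,239.67 +$315.12 interest = $24,554.79; pay $6,138.70 → $18,416.09
Payment period 3: $18,416.09 +$239.41 interest = $18,655.50; pay $4,663.88 → $13,991.62
Payment period 4: $13,991.62 +$181.89 interest = $14,173.51; pay $3,733.00 → $10,440.51
Payment period 5: $10,440.51 +$135.73 interest = $10,576.24; pay $3,733.00 → $6,843.24
Payment period 6: $6,843.24 +$88.96 interest = $6,932.20; pay $3,733.00 → $3,199.20
Payment period 7: $3,199.20 +$41.59 interest = $3,240.79; pay $3,240.79 → $0.00
Total interest: $414.76 + $315.12 + $239.41 + $181.89 + $135.73 + $88.96 + $41.59 = $1,417.46

$1,417.46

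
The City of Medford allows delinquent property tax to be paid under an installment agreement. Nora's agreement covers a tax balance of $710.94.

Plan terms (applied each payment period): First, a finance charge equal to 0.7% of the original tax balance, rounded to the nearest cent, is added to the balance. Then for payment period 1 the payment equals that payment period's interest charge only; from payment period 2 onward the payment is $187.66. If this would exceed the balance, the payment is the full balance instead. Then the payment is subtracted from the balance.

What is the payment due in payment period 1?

$4.98

# | Opening | Interest | Payment | End bal
1 | $710.94 | $4.98 | $4.98 | $710.94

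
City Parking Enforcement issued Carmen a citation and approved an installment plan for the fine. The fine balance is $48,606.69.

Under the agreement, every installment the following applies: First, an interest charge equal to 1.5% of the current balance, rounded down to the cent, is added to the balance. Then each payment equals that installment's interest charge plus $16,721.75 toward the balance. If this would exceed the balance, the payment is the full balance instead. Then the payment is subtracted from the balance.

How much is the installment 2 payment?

$17,200.02

Installment 1: $48,606.69 +$729.10 interest = $49,335.79; pay $17,450.85 → $31,884.94
Installment 2: $31,884.94 +$478.27 interest = $32,363.21; pay $17,200.02 → $15,163.19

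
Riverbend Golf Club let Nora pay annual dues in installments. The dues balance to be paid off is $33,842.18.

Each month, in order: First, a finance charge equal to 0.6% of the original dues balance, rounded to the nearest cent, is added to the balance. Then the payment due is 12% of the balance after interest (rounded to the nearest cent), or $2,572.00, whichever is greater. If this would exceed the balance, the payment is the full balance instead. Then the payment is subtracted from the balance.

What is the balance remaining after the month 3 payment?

# | Opening | Interest | Payment | End bal
1 | $33,842.18 | $203.05 | $4,085.43 | $29,959.80
2 | $29,959.80 | $203.05 | $3,619.54 | $26,543.31
3 | $26,543.31 | $203.05 | $3,209.56 | $23,536.80

$23,536.80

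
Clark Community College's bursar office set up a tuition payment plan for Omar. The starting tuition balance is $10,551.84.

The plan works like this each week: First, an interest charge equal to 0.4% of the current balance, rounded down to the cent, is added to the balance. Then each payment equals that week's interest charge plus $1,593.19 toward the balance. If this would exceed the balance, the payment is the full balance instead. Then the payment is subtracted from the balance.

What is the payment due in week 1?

$1,635.39

# | Opening | Interest | Payment | End bal
1 | $10,551.84 | $42.20 | $1,635.39 | $8,958.65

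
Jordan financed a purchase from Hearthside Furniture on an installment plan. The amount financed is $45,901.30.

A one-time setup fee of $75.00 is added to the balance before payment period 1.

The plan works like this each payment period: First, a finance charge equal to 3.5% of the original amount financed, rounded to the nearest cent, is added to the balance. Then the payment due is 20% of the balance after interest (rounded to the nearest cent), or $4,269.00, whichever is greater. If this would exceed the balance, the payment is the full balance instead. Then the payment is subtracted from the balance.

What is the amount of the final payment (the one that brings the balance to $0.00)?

$2,355.38

Payment period 1: $45,976.30 +$1,606.55 interest = $47,582.85; pay $9,516.57 → $38,066.28
Payment period 2: $38,066.28 +$1,606.55 interest = $39,672.83; pay $7,934.57 → $31,738.26
Payment period 3: $31,738.26 +$1,606.55 interest = $33,344.81; pay $6,668.96 → $26,675.85
Payment period 4: $26,675.85 +$1,606.55 interest = $28,282.40; pay $5,656.48 → $22,625.92
Payment period 5: $22,625.92 +$1,606.55 interest = $24,232.47; pay $4,846.49 → $19,385.98
Payment period 6: $19,385.98 +$1,606.55 interest = $20,992.53; pay $4,269.00 → $16,723.53
Payment period 7: $16,723.53 +$1,606.55 interest = $18,330.08; pay $4,269.00 → $14,061.08
Payment period 8: $14,061.08 +$1,606.55 interest = $15,667.63; pay $4,269.00 → $11,398.63
Payment period 9: $11,398.63 +$1,606.55 interest = $13,005.18; pay $4,269.00 → $8,736.18
Payment period 10: $8,736.18 +$1,606.55 interest = $10,342.73; pay $4,269.00 → $6,073.73
Payment period 11: $6,073.73 +$1,606.55 interest = $7,680.28; pay $4,269.00 → $3,411.28
Payment period 12: $3,411.28 +$1,606.55 interest = $5,017.83; pay $4,269.00 → $748.83
Payment period 13: $748.83 +$1,606.55 interest = $2,355.38; pay $2,355.38 → $0.00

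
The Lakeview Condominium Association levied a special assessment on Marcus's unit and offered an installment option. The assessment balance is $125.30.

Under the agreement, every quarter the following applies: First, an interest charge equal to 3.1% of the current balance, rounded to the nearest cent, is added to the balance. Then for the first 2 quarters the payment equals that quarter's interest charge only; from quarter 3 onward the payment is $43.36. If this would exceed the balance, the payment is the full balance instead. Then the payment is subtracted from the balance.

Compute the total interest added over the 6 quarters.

Quarter 1: opening $125.30; interest $3.88 → $129.18; payment $3.88; balance $125.30
Quarter 2: opening $125.30; interest $3.88 → $129.18; payment $3.88; balance $125.30
Quarter 3: opening $125.30; interest $3.88 → $129.18; payment $43.36; balance $85.82
Quarter 4: opening $85.82; interest $2.66 → $88.48; payment $43.36; balance $45.12
Quarter 5: opening $45.12; interest $1.40 → $46.52; payment $43.36; balance $3.16
Quarter 6: opening $3.16; interest $0.10 → $3.26; payment $3.26; balance $0.00
Total interest: $3.88 + $3.88 + $3.88 + $2.66 + $1.40 + $0.10 = $15.80

$15.80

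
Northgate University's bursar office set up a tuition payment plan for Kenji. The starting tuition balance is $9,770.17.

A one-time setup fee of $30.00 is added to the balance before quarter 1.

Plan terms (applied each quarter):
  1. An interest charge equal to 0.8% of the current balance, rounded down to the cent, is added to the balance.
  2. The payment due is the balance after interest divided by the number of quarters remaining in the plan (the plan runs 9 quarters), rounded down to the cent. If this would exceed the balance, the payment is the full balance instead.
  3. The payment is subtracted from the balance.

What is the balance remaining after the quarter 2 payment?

$7,744.80

Quarter 1: opening $9,800.17; interest $78.40 → $9,878.57; payment $1,097.61; balance $8,780.96
Quarter 2: opening $8,780.96; interest $70.24 → $8,851.20; payment $1,106.40; balance $7,744.80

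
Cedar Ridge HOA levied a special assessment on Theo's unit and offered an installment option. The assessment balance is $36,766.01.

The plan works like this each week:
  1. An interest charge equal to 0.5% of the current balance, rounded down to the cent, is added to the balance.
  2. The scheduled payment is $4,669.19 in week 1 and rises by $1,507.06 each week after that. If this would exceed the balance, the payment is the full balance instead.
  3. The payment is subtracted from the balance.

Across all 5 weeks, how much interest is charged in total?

$618.19

Week 1: opening $36,766.01; interest $183.83 → $36,949.84; payment $4,669.19; balance $32,280.65
Week 2: opening $32,280.65; interest $161.40 → $32,442.05; payment $6,176.25; balance $26,265.80
Week 3: opening $26,265.80; interest $131.32 → $26,397.12; payment $7,683.31; balance $18,713.81
Week 4: opening $18,713.81; interest $93.56 → $18,807.37; payment $9,190.37; balance $9,617.00
Week 5: opening $9,617.00; interest $48.08 → $9,665.08; payment $9,665.08; balance $0.00
Total interest: $183.83 + $161.40 + $131.32 + $93.56 + $48.08 = $618.19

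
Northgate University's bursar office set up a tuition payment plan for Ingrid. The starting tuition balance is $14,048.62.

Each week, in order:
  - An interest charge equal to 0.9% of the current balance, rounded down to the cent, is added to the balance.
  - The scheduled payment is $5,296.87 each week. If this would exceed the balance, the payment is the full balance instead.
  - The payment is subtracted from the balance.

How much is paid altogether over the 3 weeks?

Week 1: opening $14,048.62; interest $126.43 → $14,175.05; payment $5,296.87; balance $8,878.18
Week 2: opening $8,878.18; interest $79.90 → $8,958.08; payment $5,296.87; balance $3,661.21
Week 3: opening $3,661.21; interest $32.95 → $3,694.16; payment $3,694.16; balance $0.00
Total paid: $14,287.90

$14,287.90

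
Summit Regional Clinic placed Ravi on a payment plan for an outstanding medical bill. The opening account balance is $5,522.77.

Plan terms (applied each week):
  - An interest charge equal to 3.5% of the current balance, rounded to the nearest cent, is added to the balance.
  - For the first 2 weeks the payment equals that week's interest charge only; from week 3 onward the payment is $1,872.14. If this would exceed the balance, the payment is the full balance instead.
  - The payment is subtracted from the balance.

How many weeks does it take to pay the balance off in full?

6

Week 1: opening $5,522.77; interest $193.30 → $5,716.07; payment $193.30; balance $5,522.77
Week 2: opening $5,522.77; interest $193.30 → $5,716.07; payment $193.30; balance $5,522.77
Week 3: opening $5,522.77; interest $193.30 → $5,716.07; payment $1,872.14; balance $3,843.93
Week 4: opening $3,843.93; interest $134.54 → $3,978.47; payment $1,872.14; balance $2,106.33
Week 5: opening $2,106.33; interest $73.72 → $2,180.05; payment $1,872.14; balance $307.91
Week 6: opening $307.91; interest $10.78 → $318.69; payment $318.69; balance $0.00
Balance reaches $0.00 in week 6.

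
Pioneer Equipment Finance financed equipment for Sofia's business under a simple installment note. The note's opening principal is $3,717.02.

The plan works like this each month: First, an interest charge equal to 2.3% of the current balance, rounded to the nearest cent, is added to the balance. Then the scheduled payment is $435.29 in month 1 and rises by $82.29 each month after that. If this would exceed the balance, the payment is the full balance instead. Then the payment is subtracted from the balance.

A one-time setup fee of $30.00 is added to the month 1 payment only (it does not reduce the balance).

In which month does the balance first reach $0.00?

# | Opening | Interest | Payment | Fee | End bal
1 | $3,717.02 | $85.49 | $435.29 | $30.00 | $3,367.22
2 | $3,367.22 | $77.45 | $517.58 | — | $2,927.09
3 | $2,927.09 | $67.32 | $599.87 | — | $2,394.54
4 | $2,394.54 | $55.07 | $682.16 | — | $1,767.45
5 | $1,767.45 | $40.65 | $764.45 | — | $1,043.65
6 | $1,043.65 | $24.00 | $846.74 | — | $220.91
7 | $220.91 | $5.08 | $225.99 | — | $0.00
Balance reaches $0.00 in month 7.

7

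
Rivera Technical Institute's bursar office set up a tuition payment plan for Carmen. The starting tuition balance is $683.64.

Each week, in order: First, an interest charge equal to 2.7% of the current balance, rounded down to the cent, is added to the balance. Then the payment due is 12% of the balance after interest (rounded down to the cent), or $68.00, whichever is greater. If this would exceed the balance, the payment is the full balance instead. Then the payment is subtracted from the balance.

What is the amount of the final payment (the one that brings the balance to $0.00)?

Week 1: opening $683.64; interest $18.45 → $702.09; payment $84.25; balance $617.84
Week 2: opening $617.84; interest $16.68 → $634.52; payment $76.14; balance $558.38
Week 3: opening $558.38; interest $15.07 → $573.45; payment $68.81; balance $504.64
Week 4: opening $504.64; interest $13.62 → $518.26; payment $68.00; balance $450.26
Week 5: opening $450.26; interest $12.15 → $462.41; payment $68.00; balance $394.41
Week 6: opening $394.41; interest $10.64 → $405.05; payment $68.00; balance $337.05
Week 7: opening $337.05; interest $9.10 → $346.15; payment $68.00; balance $278.15
Week 8: opening $278.15; interest $7.51 → $285.66; payment $68.00; balance $217.66
Week 9: opening $217.66; interest $5.87 → $223.53; payment $68.00; balance $155.53
Week 10: opening $155.53; interest $4.19 → $159.72; payment $68.00; balance $91.72
Week 11: opening $91.72; interest $2.47 → $94.19; payment $68.00; balance $26.19
Week 12: opening $26.19; interest $0.70 → $26.89; payment $26.89; balance $0.00

$26.89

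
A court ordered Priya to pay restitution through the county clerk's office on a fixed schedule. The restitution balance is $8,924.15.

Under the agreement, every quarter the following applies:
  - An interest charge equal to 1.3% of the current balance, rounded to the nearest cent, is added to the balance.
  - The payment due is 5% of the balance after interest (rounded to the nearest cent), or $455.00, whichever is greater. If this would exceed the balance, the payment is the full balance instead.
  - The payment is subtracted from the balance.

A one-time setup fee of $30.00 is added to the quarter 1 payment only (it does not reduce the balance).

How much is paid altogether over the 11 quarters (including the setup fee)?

Quarter 1: $8,924.15 +$116.01 interest = $9,040.16; pay $455.00 (+ $30.00 fee) → $8,585.16
Quarter 2: $8,585.16 +$111.61 interest = $8,696.77; pay $455.00 → $8,241.77
Quarter 3: $8,241.77 +$107.14 interest = $8,348.91; pay $455.00 → $7,893.91
Quarter 4: $7,893.91 +$102.62 interest = $7,996.53; pay $455.00 → $7,541.53
Quarter 5: $7,541.53 +$98.04 interest = $7,639.57; pay $455.00 → $7,184.57
Quarter 6: $7,184.57 +$93.40 interest = $7,277.97; pay $455.00 → $6,822.97
Quarter 7: $6,822.97 +$88.70 interest = $6,911.67; pay $455.00 → $6,456.67
Quarter 8: $6,456.67 +$83.94 interest = $6,540.61; pay $455.00 → $6,085.61
Quarter 9: $6,085.61 +$79.11 interest = $6,164.72; pay $455.00 → $5,709.72
Quarter 10: $5,709.72 +$74.23 interest = $5,783.95; pay $455.00 → $5,328.95
Quarter 11: $5,328.95 +$69.28 interest = $5,398.23; pay $455.00 → $4,943.23
Total paid: $5,035.00

$5,035.00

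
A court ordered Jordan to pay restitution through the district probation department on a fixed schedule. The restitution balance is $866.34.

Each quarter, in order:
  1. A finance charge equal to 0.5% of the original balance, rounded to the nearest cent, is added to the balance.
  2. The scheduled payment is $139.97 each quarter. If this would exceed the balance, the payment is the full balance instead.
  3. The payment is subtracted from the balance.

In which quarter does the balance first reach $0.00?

7

Quarter 1: $866.34 +$4.33 interest = $870.67; pay $139.97 → $730.70
Quarter 2: $730.70 +$4.33 interest = $735.03; pay $139.97 → $595.06
Quarter 3: $595.06 +$4.33 interest = $599.39; pay $139.97 → $459.42
Quarter 4: $459.42 +$4.33 interest = $463.75; pay $139.97 → $323.78
Quarter 5: $323.78 +$4.33 interest = $328.11; pay $139.97 → $188.14
Quarter 6: $188.14 +$4.33 interest = $192.47; pay $139.97 → $52.50
Quarter 7: $52.50 +$4.33 interest = $56.83; pay $56.83 → $0.00
Balance reaches $0.00 in quarter 7.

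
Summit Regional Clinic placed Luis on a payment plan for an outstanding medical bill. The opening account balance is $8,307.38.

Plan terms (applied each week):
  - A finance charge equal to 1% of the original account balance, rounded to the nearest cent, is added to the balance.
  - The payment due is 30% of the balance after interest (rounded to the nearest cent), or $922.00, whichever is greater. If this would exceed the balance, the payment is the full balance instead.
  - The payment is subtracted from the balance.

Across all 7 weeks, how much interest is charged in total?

Week 1: opening $8,307.38; interest $83.07 → $8,390.45; payment $2,517.14; balance $5,873.31
Week 2: opening $5,873.31; interest $83.07 → $5,956.38; payment $1,786.91; balance $4,169.47
Week 3: opening $4,169.47; interest $83.07 → $4,252.54; payment $1,275.76; balance $2,976.78
Week 4: opening $2,976.78; interest $83.07 → $3,059.85; payment $922.00; balance $2,137.85
Week 5: opening $2,137.85; interest $83.07 → $2,220.92; payment $922.00; balance $1,298.92
Week 6: opening $1,298.92; interest $83.07 → $1,381.99; payment $922.00; balance $459.99
Week 7: opening $459.99; interest $83.07 → $543.06; payment $543.06; balance $0.00
Total interest: $83.07 + $83.07 + $83.07 + $83.07 + $83.07 + $83.07 + $83.07 = $581.49

$581.49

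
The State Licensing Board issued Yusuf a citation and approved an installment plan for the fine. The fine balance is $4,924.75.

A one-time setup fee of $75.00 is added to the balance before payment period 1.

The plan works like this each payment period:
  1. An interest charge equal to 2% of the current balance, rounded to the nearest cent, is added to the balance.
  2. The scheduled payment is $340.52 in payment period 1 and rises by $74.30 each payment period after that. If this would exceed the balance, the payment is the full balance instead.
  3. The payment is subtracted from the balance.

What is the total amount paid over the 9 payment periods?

$5,589.56

Payment period 1: opening $4,999.75; interest $100.00 → $5,099.75; payment $340.52; balance $4,759.23
Payment period 2: opening $4,759.23; interest $95.18 → $4,854.41; payment $414.82; balance $4,439.59
Payment period 3: opening $4,439.59; interest $88.79 → $4,528.38; payment $489.12; balance $4,039.26
Payment period 4: opening $4,039.26; interest $80.79 → $4,120.05; payment $563.42; balance $3,556.63
Payment period 5: opening $3,556.63; interest $71.13 → $3,627.76; payment $637.72; balance $2,990.04
Payment period 6: opening $2,990.04; interest $59.80 → $3,049.84; payment $712.02; balance $2,337.82
Payment period 7: opening $2,337.82; interest $46.76 → $2,384.58; payment $786.32; balance $1,598.26
Payment period 8: opening $1,598.26; interest $31.97 → $1,630.23; payment $860.62; balance $769.61
Payment period 9: opening $769.61; interest $15.39 → $785.00; payment $785.00; balance $0.00
Total paid: $5,589.56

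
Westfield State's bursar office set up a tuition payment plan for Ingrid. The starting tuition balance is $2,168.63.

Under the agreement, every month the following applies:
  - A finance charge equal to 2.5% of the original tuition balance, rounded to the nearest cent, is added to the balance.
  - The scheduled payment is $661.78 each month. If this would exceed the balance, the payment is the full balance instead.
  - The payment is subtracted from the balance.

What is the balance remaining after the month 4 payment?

$0.00

Month 1: opening $2,168.63; interest $54.22 → $2,222.85; payment $661.78; balance $1,561.07
Month 2: opening $1,561.07; interest $54.22 → $1,615.29; payment $661.78; balance $953.51
Month 3: opening $953.51; interest $54.22 → $1,007.73; payment $661.78; balance $345.95
Month 4: opening $345.95; interest $54.22 → $400.17; payment $400.17; balance $0.00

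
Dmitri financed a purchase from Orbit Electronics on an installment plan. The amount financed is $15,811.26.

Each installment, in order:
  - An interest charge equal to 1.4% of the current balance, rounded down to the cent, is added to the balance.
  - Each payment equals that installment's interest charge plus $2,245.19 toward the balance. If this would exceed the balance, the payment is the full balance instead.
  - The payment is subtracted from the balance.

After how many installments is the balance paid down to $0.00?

8

Installment 1: opening $15,811.26; interest $221.35 → $16,032.61; payment $2,466.54; balance $13,566.07
Installment 2: opening $13,566.07; interest $189.92 → $13,755.99; payment $2,435.11; balance $11,320.88
Installment 3: opening $11,320.88; interest $158.49 → $11,479.37; payment $2,403.68; balance $9,075.69
Installment 4: opening $9,075.69; interest $127.05 → $9,202.74; payment $2,372.24; balance $6,830.50
Installment 5: opening $6,830.50; interest $95.62 → $6,926.12; payment $2,340.81; balance $4,585.31
Installment 6: opening $4,585.31; interest $64.19 → $4,649.50; payment $2,309.38; balance $2,340.12
Installment 7: opening $2,340.12; interest $32.76 → $2,372.88; payment $2,277.95; balance $94.93
Installment 8: opening $94.93; interest $1.32 → $96.25; payment $96.25; balance $0.00
Balance reaches $0.00 in installment 8.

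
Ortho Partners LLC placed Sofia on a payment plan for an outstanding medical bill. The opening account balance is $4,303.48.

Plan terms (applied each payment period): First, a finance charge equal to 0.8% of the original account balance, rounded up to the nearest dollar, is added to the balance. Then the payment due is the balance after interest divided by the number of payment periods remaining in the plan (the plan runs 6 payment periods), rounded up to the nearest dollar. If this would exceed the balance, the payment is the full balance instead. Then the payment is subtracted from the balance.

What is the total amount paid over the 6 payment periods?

Payment period 1: $4,303.48 +$35.00 interest = $4,338.48; pay $724.00 → $3,614.48
Payment period 2: $3,614.48 +$35.00 interest = $3,649.48; pay $730.00 → $2,919.48
Payment period 3: $2,919.48 +$35.00 interest = $2,954.48; pay $739.00 → $2,215.48
Payment period 4: $2,215.48 +$35.00 interest = $2,250.48; pay $751.00 → $1,499.48
Payment period 5: $1,499.48 +$35.00 interest = $1,534.48; pay $768.00 → $766.48
Payment period 6: $766.48 +$35.00 interest = $801.48; pay $801.48 → $0.00
Total paid: $4,513.48

$4,513.48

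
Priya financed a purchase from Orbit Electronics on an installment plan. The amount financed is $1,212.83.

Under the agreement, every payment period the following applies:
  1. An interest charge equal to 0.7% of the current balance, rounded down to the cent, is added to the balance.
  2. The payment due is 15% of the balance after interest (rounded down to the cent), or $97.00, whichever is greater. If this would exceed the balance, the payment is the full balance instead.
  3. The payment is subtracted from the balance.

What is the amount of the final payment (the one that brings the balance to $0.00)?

# | Opening | Interest | Payment | End bal
1 | $1,212.83 | $8.48 | $183.19 | $1,038.12
2 | $1,038.12 | $7.26 | $156.80 | $888.58
3 | $888.58 | $6.22 | $134.22 | $760.58
4 | $760.58 | $5.32 | $114.88 | $651.02
5 | $651.02 | $4.55 | $98.33 | $557.24
6 | $557.24 | $3.90 | $97.00 | $464.14
7 | $464.14 | $3.24 | $97.00 | $370.38
8 | $370.38 | $2.59 | $97.00 | $275.97
9 | $275.97 | $1.93 | $97.00 | $180.90
10 | $180.90 | $1.26 | $97.00 | $85.16
11 | $85.16 | $0.59 | $85.75 | $0.00

$85.75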